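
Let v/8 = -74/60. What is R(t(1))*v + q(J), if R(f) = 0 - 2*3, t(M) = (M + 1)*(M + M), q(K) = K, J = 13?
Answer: 361/5 ≈ 72.200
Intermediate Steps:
t(M) = 2*M*(1 + M) (t(M) = (1 + M)*(2*M) = 2*M*(1 + M))
R(f) = -6 (R(f) = 0 - 6 = -6)
v = -148/15 (v = 8*(-74/60) = 8*(-74*1/60) = 8*(-37/30) = -148/15 ≈ -9.8667)
R(t(1))*v + q(J) = -6*(-148/15) + 13 = 296/5 + 13 = 361/5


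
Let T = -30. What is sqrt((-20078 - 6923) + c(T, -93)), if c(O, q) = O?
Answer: I*sqrt(27031) ≈ 164.41*I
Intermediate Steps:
sqrt((-20078 - 6923) + c(T, -93)) = sqrt((-20078 - 6923) - 30) = sqrt(-27001 - 30) = sqrt(-27031) = I*sqrt(27031)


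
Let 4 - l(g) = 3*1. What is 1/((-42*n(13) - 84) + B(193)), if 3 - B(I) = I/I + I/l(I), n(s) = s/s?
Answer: -1/317 ≈ -0.0031546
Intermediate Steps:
n(s) = 1
l(g) = 1 (l(g) = 4 - 3 = 1)
B(I) = 2 - I (B(I) = 3 - (I/I + I/1) = 3 - (1 + I*1) = 3 - (1 + I) = 3 + (-1 - I) = 2 - I)
1/((-42*n(13) - 84) + B(193)) = 1/((-42*1 - 84) + (2 - 1*193)) = 1/((-42 - 84) + (2 - 193)) = 1/(-126 - 191) = 1/(-317) = -1/317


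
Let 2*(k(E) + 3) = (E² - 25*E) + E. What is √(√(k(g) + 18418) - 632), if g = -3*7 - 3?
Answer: √(-632 + √18991) ≈ 22.23*I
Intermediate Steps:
g = -24 (g = -21 - 3 = -24)
k(E) = -3 + E²/2 - 12*E (k(E) = -3 + ((E² - 25*E) + E)/2 = -3 + (E² - 24*E)/2 = -3 + (E²/2 - 12*E) = -3 + E²/2 - 12*E)
√(√(k(g) + 18418) - 632) = √(√((-3 + (½)*(-24)² - 12*(-24)) + 18418) - 632) = √(√((-3 + (½)*576 + 288) + 18418) - 632) = √(√((-3 + 288 + 288) + 18418) - 632) = √(√(573 + 18418) - 632) = √(√18991 - 632) = √(-632 + √18991)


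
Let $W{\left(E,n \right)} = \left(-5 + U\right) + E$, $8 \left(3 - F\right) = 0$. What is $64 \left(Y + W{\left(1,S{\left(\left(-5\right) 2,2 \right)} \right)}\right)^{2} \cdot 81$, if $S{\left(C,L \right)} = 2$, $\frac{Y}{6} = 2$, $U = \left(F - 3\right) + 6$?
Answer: $1016064$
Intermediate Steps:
$F = 3$ ($F = 3 - 0 = 3 + 0 = 3$)
$U = 6$ ($U = \left(3 - 3\right) + 6 = 0 + 6 = 6$)
$Y = 12$ ($Y = 6 \cdot 2 = 12$)
$W{\left(E,n \right)} = 1 + E$ ($W{\left(E,n \right)} = \left(-5 + 6\right) + E = 1 + E$)
$64 \left(Y + W{\left(1,S{\left(\left(-5\right) 2,2 \right)} \right)}\right)^{2} \cdot 81 = 64 \left(12 + \left(1 + 1\right)\right)^{2} \cdot 81 = 64 \left(12 + 2\right)^{2} \cdot 81 = 64 \cdot 14^{2} \cdot 81 = 64 \cdot 196 \cdot 81 = 12544 \cdot 81 = 1016064$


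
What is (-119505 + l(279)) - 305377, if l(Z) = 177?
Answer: -424705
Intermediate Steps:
(-119505 + l(279)) - 305377 = (-119505 + 177) - 305377 = -119328 - 305377 = -424705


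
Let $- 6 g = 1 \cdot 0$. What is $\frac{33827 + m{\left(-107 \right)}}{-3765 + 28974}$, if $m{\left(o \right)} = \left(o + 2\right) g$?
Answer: $\frac{33827}{25209} \approx 1.3419$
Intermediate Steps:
$g = 0$ ($g = - \frac{1 \cdot 0}{6} = \left(- \frac{1}{6}\right) 0 = 0$)
$m{\left(o \right)} = 0$ ($m{\left(o \right)} = \left(o + 2\right) 0 = \left(2 + o\right) 0 = 0$)
$\frac{33827 + m{\left(-107 \right)}}{-3765 + 28974} = \frac{33827 + 0}{-3765 + 28974} = \frac{33827}{25209}$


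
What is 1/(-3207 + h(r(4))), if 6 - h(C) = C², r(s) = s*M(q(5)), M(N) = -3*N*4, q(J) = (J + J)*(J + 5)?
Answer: -1/23043201 ≈ -4.3397e-8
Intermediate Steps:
q(J) = 2*J*(5 + J) (q(J) = (2*J)*(5 + J) = 2*J*(5 + J))
M(N) = -12*N
r(s) = -1200*s (r(s) = s*(-24*5*(5 + 5)) = s*(-24*5*10) = s*(-12*100) = s*(-1200) = -1200*s)
h(C) = 6 - C²
1/(-3207 + h(r(4))) = 1/(-3207 + (6 - (-1200*4)²)) = 1/(-3207 + (6 - 1*(-4800)²)) = 1/(-3207 + (6 - 1*23040000)) = 1/(-3207 + (6 - 23040000)) = 1/(-3207 - 23039994) = 1/(-23043201) = -1/23043201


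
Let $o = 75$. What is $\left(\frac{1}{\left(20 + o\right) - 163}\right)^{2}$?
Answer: $\frac{1}{4624} \approx 0.00021626$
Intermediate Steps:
$\left(\frac{1}{\left(20 + o\right) - 163}\right)^{2} = \left(\frac{1}{\left(20 + 75\right) - 163}\right)^{2} = \left(\frac{1}{95 - 163}\right)^{2} = \left(\frac{1}{-68}\right)^{2} = \left(- \frac{1}{68}\right)^{2} = \frac{1}{4624}$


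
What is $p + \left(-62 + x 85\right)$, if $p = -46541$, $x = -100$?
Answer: $-55103$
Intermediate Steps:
$p + \left(-62 + x 85\right) = -46541 - 8562 = -55103$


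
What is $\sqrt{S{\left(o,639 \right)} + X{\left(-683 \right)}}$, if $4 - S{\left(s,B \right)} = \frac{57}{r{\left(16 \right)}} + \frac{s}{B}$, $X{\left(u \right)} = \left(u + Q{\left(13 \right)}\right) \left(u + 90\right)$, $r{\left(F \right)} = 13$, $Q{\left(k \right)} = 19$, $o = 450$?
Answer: $\frac{11 \sqrt{2772296033}}{923} \approx 627.5$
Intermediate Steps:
$X{\left(u \right)} = \left(19 + u\right) \left(90 + u\right)$ ($X{\left(u \right)} = \left(u + 19\right) \left(u + 90\right) = \left(19 + u\right) \left(90 + u\right)$)
$S{\left(s,B \right)} = - \frac{5}{13} - \frac{s}{B}$ ($S{\left(s,B \right)} = 4 - \left(\frac{57}{13} + \frac{s}{B}\right) = - \frac{5}{13} - \frac{s}{B}$)
$\sqrt{S{\left(o,639 \right)} + X{\left(-683 \right)}} = \sqrt{\left(- \frac{5}{13} - \frac{450}{639}\right) + \left(1710 + \left(-683\right)^{2} + 109 \left(-683\right)\right)} = \sqrt{\left(- \frac{5}{13} - 450 \cdot \frac{1}{639}\right) + \left(1710 + 466489 - 74447\right)} = \sqrt{\left(- \frac{5}{13} - \frac{50}{71}\right) + 393752} = \sqrt{- \frac{1005}{923} + 393752} = \sqrt{\frac{363432091}{923}} = \frac{11 \sqrt{2772296033}}{923}$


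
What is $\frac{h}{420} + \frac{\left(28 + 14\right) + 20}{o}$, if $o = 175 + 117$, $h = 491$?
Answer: $\frac{42353}{30660} \approx 1.3814$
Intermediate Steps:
$o = 292$
$\frac{h}{420} + \frac{\left(28 + 14\right) + 20}{o} = \frac{491}{420} + \frac{\left(28 + 14\right) + 20}{292} = 491 \cdot \frac{1}{420} + \left(42 + 20\right) \frac{1}{292} = \frac{491}{420} + 62 \cdot \frac{1}{292} = \frac{491}{420} + \frac{31}{146} = \frac{42353}{30660}$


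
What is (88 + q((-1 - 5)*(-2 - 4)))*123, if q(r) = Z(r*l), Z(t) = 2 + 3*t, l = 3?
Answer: 50922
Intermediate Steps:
q(r) = 2 + 9*r (q(r) = 2 + 3*(r*3) = 2 + 3*(3*r) = 2 + 9*r)
(88 + q((-1 - 5)*(-2 - 4)))*123 = (88 + (2 + 9*((-1 - 5)*(-2 - 4))))*123 = (88 + (2 + 9*(-6*(-6))))*123 = (88 + (2 + 9*36))*123 = (88 + (2 + 324))*123 = (88 + 326)*123 = 414*123 = 50922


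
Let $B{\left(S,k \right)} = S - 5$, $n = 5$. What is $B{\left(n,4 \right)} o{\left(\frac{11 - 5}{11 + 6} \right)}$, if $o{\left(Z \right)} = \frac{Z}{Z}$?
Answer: $0$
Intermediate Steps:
$B{\left(S,k \right)} = -5 + S$
$o{\left(Z \right)} = 1$
$B{\left(n,4 \right)} o{\left(\frac{11 - 5}{11 + 6} \right)} = \left(-5 + 5\right) 1 = 0 \cdot 1 = 0$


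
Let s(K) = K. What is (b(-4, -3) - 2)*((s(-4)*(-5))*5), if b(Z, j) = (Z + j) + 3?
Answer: -600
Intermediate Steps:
b(Z, j) = 3 + Z + j
(b(-4, -3) - 2)*((s(-4)*(-5))*5) = ((3 - 4 - 3) - 2)*(-4*(-5)*5) = (-4 - 2)*(20*5) = -6*100 = -600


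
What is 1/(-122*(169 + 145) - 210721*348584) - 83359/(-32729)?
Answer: 7236188471107295/2841123483630344 ≈ 2.5469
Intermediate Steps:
1/(-122*(169 + 145) - 210721*348584) - 83359/(-32729) = (1/348584)/(-122*314 - 210721) - 83359*(-1/32729) = (1/348584)/(-38308 - 210721) + 83359/32729 = (1/348584)/(-249029) + 83359/32729 = -1/249029*1/348584 + 83359/32729 = -1/86807524936 + 83359/32729 = 7236188471107295/2841123483630344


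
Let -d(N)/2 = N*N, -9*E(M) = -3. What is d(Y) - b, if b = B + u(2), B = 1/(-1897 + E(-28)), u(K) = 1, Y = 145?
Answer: -239270187/5690 ≈ -42051.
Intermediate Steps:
E(M) = ⅓ (E(M) = -⅑*(-3) = ⅓)
B = -3/5690 (B = 1/(-1897 + ⅓) = 1/(-5690/3) = -3/5690 ≈ -0.00052724)
b = 5687/5690 (b = -3/5690 + 1 = 5687/5690 ≈ 0.99947)
d(N) = -2*N² (d(N) = -2*N*N = -2*N²)
d(Y) - b = -2*145² - 1*5687/5690 = -2*21025 - 5687/5690 = -42050 - 5687/5690 = -239270187/5690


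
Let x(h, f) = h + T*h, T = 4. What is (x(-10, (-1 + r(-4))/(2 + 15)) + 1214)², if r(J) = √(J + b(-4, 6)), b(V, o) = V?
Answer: 1354896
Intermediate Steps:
r(J) = √(-4 + J) (r(J) = √(J - 4) = √(-4 + J))
x(h, f) = 5*h (x(h, f) = h + 4*h = 5*h)
(x(-10, (-1 + r(-4))/(2 + 15)) + 1214)² = (5*(-10) + 1214)² = (-50 + 1214)² = 1164² = 1354896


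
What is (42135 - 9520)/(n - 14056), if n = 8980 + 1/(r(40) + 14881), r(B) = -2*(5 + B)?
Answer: -96481693/15015823 ≈ -6.4253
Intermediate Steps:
r(B) = -10 - 2*B
n = 132823181/14791 (n = 8980 + 1/((-10 - 2*40) + 14881) = 8980 + 1/((-10 - 80) + 14881) = 8980 + 1/(-90 + 14881) = 8980 + 1/14791 = 132823181/14791 ≈ 8980.0)
(42135 - 9520)/(n - 14056) = (42135 - 9520)/(132823181/14791 - 14056) = 32615/(-75079115/14791) = 32615*(-14791/75079115) = -96481693/15015823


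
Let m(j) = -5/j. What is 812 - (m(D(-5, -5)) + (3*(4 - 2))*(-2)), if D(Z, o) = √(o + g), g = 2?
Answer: 824 - 5*I*√3/3 ≈ 824.0 - 2.8868*I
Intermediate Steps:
D(Z, o) = √(2 + o) (D(Z, o) = √(o + 2) = √(2 + o))
812 - (m(D(-5, -5)) + (3*(4 - 2))*(-2)) = 812 - (-5/√(2 - 5) + (3*(4 - 2))*(-2)) = 812 - (-5*(-I*√3/3) + (3*2)*(-2)) = 812 - (-5*(-I*√3/3) + 6*(-2)) = 812 - (-(-5)*I*√3/3 - 12) = 812 - (5*I*√3/3 - 12) = 812 - (-12 + 5*I*√3/3) = 812 + (12 - 5*I*√3/3) = 824 - 5*I*√3/3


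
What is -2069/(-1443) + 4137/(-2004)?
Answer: -607805/963924 ≈ -0.63055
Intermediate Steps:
-2069/(-1443) + 4137/(-2004) = -2069*(-1/1443) + 4137*(-1/2004) = 2069/1443 - 1379/668 = -607805/963924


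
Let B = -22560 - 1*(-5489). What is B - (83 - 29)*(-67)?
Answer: -13453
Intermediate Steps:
B = -17071 (B = -22560 + 5489 = -17071)
B - (83 - 29)*(-67) = -17071 - (83 - 29)*(-67) = -17071 - 54*(-67) = -17071 - 1*(-3618) = -17071 + 3618 = -13453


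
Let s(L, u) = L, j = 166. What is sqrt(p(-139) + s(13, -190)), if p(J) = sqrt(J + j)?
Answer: sqrt(13 + 3*sqrt(3)) ≈ 4.2657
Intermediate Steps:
p(J) = sqrt(166 + J) (p(J) = sqrt(J + 166) = sqrt(166 + J))
sqrt(p(-139) + s(13, -190)) = sqrt(sqrt(166 - 139) + 13) = sqrt(sqrt(27) + 13) = sqrt(3*sqrt(3) + 13) = sqrt(13 + 3*sqrt(3))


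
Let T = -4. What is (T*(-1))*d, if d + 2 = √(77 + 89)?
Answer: -8 + 4*√166 ≈ 43.536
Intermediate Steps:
d = -2 + √166 (d = -2 + √(77 + 89) = -2 + √166 ≈ 10.884)
(T*(-1))*d = (-4*(-1))*(-2 + √166) = 4*(-2 + √166) = -8 + 4*√166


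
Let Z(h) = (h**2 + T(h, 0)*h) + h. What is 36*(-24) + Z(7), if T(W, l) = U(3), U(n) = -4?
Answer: -836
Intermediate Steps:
T(W, l) = -4
Z(h) = h**2 - 3*h (Z(h) = (h**2 - 4*h) + h = h**2 - 3*h)
36*(-24) + Z(7) = 36*(-24) + 7*(-3 + 7) = -864 + 7*4 = -864 + 28 = -836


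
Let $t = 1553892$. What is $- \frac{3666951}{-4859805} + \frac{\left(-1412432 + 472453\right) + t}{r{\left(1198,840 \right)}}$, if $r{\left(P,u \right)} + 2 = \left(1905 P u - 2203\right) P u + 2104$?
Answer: $\frac{2358036598153846991669}{3125102583879082215770} \approx 0.75455$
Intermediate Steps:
$r{\left(P,u \right)} = 2102 + P u \left(-2203 + 1905 P u\right)$ ($r{\left(P,u \right)} = -2 + \left(\left(1905 P u - 2203\right) P u + 2104\right) = -2 + \left(\left(-2203 + 1905 P u\right) P u + 2104\right) = -2 + \left(P \left(-2203 + 1905 P u\right) u + 2104\right) = -2 + \left(P u \left(-2203 + 1905 P u\right) + 2104\right) = -2 + \left(2104 + P u \left(-2203 + 1905 P u\right)\right) = 2102 + P u \left(-2203 + 1905 P u\right)$)
$- \frac{3666951}{-4859805} + \frac{\left(-1412432 + 472453\right) + t}{r{\left(1198,840 \right)}} = - \frac{3666951}{-4859805} + \frac{\left(-1412432 + 472453\right) + 1553892}{2102 - 2639194 \cdot 840 + 1905 \cdot 1198^{2} \cdot 840^{2}} = \left(-3666951\right) \left(- \frac{1}{4859805}\right) + \frac{-939979 + 1553892}{2102 - 2216922960 + 1905 \cdot 1435204 \cdot 705600} = \frac{1222317}{1619935} + \frac{613913}{2102 - 2216922960 + 1929155290272000} = \frac{1222317}{1619935} + \frac{613913}{1929153073351142} = \frac{2358036598153846991669}{3125102583879082215770}$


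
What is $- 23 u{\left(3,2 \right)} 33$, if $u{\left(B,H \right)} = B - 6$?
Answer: $2277$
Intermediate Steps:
$u{\left(B,H \right)} = -6 + B$ ($u{\left(B,H \right)} = B - 6 = -6 + B$)
$- 23 u{\left(3,2 \right)} 33 = - 23 \left(-6 + 3\right) 33 = \left(-23\right) \left(-3\right) 33 = 69 \cdot 33 = 2277$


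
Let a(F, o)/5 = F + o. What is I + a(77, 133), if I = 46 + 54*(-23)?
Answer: -146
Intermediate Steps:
a(F, o) = 5*F + 5*o (a(F, o) = 5*(F + o) = 5*F + 5*o)
I = -1196 (I = 46 - 1242 = -1196)
I + a(77, 133) = -1196 + (5*77 + 5*133) = -1196 + (385 + 665) = -1196 + 1050 = -146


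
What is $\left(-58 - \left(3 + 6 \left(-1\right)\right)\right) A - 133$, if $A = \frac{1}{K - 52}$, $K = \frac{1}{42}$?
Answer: $- \frac{288029}{2183} \approx -131.94$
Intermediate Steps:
$K = \frac{1}{42} \approx 0.02381$
$A = - \frac{42}{2183}$ ($A = \frac{1}{\frac{1}{42} - 52} = \frac{1}{- \frac{2183}{42}} = - \frac{42}{2183} \approx -0.01924$)
$\left(-58 - \left(3 + 6 \left(-1\right)\right)\right) A - 133 = \left(-58 - \left(3 + 6 \left(-1\right)\right)\right) \left(- \frac{42}{2183}\right) - 133 = \left(-58 - \left(3 - 6\right)\right) \left(- \frac{42}{2183}\right) - 133 = \left(-58 - -3\right) \left(- \frac{42}{2183}\right) - 133 = \left(-58 + 3\right) \left(- \frac{42}{2183}\right) - 133 = \left(-55\right) \left(- \frac{42}{2183}\right) - 133 = \frac{2310}{2183} - 133 = - \frac{288029}{2183}$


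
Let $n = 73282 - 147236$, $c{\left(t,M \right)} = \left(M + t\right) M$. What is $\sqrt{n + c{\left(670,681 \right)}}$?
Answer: $\sqrt{846077} \approx 919.82$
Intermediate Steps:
$c{\left(t,M \right)} = M \left(M + t\right)$
$n = -73954$ ($n = 73282 - 147236 = -73954$)
$\sqrt{n + c{\left(670,681 \right)}} = \sqrt{-73954 + 681 \left(681 + 670\right)} = \sqrt{-73954 + 681 \cdot 1351} = \sqrt{-73954 + 920031} = \sqrt{846077}$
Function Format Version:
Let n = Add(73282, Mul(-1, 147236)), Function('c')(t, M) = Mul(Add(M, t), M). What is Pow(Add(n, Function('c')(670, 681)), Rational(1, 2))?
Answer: Pow(846077, Rational(1, 2)) ≈ 919.82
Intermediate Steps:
Function('c')(t, M) = Mul(M, Add(M, t))
n = -73954 (n = Add(73282, -147236) = -73954)
Pow(Add(n, Function('c')(670, 681)), Rational(1, 2)) = Pow(Add(-73954, Mul(681, Add(681, 670))), Rational(1, 2)) = Pow(Add(-73954, Mul(681, 1351)), Rational(1, 2)) = Pow(Add(-73954, 920031), Rational(1, 2)) = Pow(846077, Rational(1, 2))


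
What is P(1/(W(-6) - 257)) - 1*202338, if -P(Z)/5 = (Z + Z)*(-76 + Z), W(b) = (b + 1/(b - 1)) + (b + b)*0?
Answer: -343267674881/1696482 ≈ -2.0234e+5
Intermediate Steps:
W(b) = b + 1/(-1 + b) (W(b) = (b + 1/(-1 + b)) + (2*b)*0 = (b + 1/(-1 + b)) + 0 = b + 1/(-1 + b))
P(Z) = -10*Z*(-76 + Z) (P(Z) = -5*(Z + Z)*(-76 + Z) = -5*2*Z*(-76 + Z) = -10*Z*(-76 + Z))
P(1/(W(-6) - 257)) - 1*202338 = 10*(76 - 1/((1 + (-6)² - 1*(-6))/(-1 - 6) - 257))/((1 + (-6)² - 1*(-6))/(-1 - 6) - 257) - 1*202338 = 10*(76 - 1/((1 + 36 + 6)/(-7) - 257))/((1 + 36 + 6)/(-7) - 257) - 202338 = 10*(76 - 1/(-⅐*43 - 257))/(-⅐*43 - 257) - 202338 = 10*(76 - 1/(-43/7 - 257))/(-43/7 - 257) - 202338 = 10*(76 - 1/(-1842/7))/(-1842/7) - 202338 = 10*(-7/1842)*(76 - 1*(-7/1842)) - 202338 = 10*(-7/1842)*(76 + 7/1842) - 202338 = 10*(-7/1842)*(139999/1842) - 202338 = -4899965/1696482 - 202338 = -343267674881/1696482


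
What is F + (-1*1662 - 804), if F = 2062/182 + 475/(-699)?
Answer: -156182350/63609 ≈ -2455.4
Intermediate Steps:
F = 677444/63609 (F = 2062*(1/182) + 475*(-1/699) = 1031/91 - 475/699 = 677444/63609 ≈ 10.650)
F + (-1*1662 - 804) = 677444/63609 + (-1*1662 - 804) = 677444/63609 + (-1662 - 804) = 677444/63609 - 2466 = -156182350/63609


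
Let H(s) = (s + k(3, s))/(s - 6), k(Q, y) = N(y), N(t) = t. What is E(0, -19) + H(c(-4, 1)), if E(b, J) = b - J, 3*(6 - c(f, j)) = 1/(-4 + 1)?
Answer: 129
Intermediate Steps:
c(f, j) = 55/9 (c(f, j) = 6 - 1/(3*(-4 + 1)) = 6 - ⅓/(-3) = 6 - ⅓*(-⅓) = 6 + ⅑ = 55/9)
k(Q, y) = y
H(s) = 2*s/(-6 + s) (H(s) = (s + s)/(s - 6) = (2*s)/(-6 + s) = 2*s/(-6 + s))
E(0, -19) + H(c(-4, 1)) = (0 - 1*(-19)) + 2*(55/9)/(-6 + 55/9) = (0 + 19) + 2*(55/9)/(⅑) = 19 + 2*(55/9)*9 = 19 + 110 = 129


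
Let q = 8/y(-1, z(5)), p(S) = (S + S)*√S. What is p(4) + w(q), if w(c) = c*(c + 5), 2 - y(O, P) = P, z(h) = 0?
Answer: 52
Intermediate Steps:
y(O, P) = 2 - P
p(S) = 2*S^(3/2) (p(S) = (2*S)*√S = 2*S^(3/2))
q = 4 (q = 8/(2 - 1*0) = 8/(2 + 0) = 8/2 = 8*(½) = 4)
w(c) = c*(5 + c)
p(4) + w(q) = 2*4^(3/2) + 4*(5 + 4) = 2*8 + 4*9 = 16 + 36 = 52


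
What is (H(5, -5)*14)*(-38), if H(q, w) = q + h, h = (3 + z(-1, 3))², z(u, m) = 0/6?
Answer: -7448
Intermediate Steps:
z(u, m) = 0 (z(u, m) = 0*(⅙) = 0)
h = 9 (h = (3 + 0)² = 3² = 9)
H(q, w) = 9 + q (H(q, w) = q + 9 = 9 + q)
(H(5, -5)*14)*(-38) = ((9 + 5)*14)*(-38) = (14*14)*(-38) = 196*(-38) = -7448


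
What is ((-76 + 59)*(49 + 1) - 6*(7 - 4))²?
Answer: 753424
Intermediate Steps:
((-76 + 59)*(49 + 1) - 6*(7 - 4))² = (-17*50 - 6*3)² = (-850 - 18)² = (-868)² = 753424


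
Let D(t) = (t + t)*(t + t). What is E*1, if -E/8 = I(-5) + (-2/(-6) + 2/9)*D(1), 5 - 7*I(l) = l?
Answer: -1840/63 ≈ -29.206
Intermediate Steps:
D(t) = 4*t**2 (D(t) = (2*t)*(2*t) = 4*t**2)
I(l) = 5/7 - l/7
E = -1840/63 (E = -8*((5/7 - 1/7*(-5)) + (-2/(-6) + 2/9)*(4*1**2)) = -8*((5/7 + 5/7) + (-2*(-1/6) + 2*(1/9))*(4*1)) = -8*(10/7 + (1/3 + 2/9)*4) = -8*(10/7 + (5/9)*4) = -8*(10/7 + 20/9) = -8*230/63 = -1840/63 ≈ -29.206)
E*1 = -1840/63*1 = -1840/63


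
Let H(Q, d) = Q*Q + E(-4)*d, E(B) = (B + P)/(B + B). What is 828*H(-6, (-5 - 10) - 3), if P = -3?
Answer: 16767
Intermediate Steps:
E(B) = (-3 + B)/(2*B) (E(B) = (B - 3)/(B + B) = (-3 + B)/((2*B)) = (-3 + B)*(1/(2*B)) = (-3 + B)/(2*B))
H(Q, d) = Q² + 7*d/8 (H(Q, d) = Q*Q + ((½)*(-3 - 4)/(-4))*d = Q² + ((½)*(-¼)*(-7))*d = Q² + 7*d/8)
828*H(-6, (-5 - 10) - 3) = 828*((-6)² + 7*((-5 - 10) - 3)/8) = 828*(36 + 7*(-15 - 3)/8) = 828*(36 + (7/8)*(-18)) = 828*(36 - 63/4) = 828*(81/4) = 16767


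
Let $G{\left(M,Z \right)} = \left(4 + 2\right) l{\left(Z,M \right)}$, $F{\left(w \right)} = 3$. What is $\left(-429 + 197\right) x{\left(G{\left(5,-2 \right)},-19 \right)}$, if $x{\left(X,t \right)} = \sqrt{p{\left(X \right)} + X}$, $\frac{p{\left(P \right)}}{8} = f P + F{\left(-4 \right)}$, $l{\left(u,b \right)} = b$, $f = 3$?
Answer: $- 696 \sqrt{86} \approx -6454.4$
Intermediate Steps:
$G{\left(M,Z \right)} = 6 M$ ($G{\left(M,Z \right)} = \left(4 + 2\right) M = 6 M$)
$p{\left(P \right)} = 24 + 24 P$ ($p{\left(P \right)} = 8 \left(3 P + 3\right) = 8 \left(3 + 3 P\right) = 24 + 24 P$)
$x{\left(X,t \right)} = \sqrt{24 + 25 X}$ ($x{\left(X,t \right)} = \sqrt{\left(24 + 24 X\right) + X} = \sqrt{24 + 25 X}$)
$\left(-429 + 197\right) x{\left(G{\left(5,-2 \right)},-19 \right)} = \left(-429 + 197\right) \sqrt{24 + 25 \cdot 6 \cdot 5} = - 232 \sqrt{24 + 25 \cdot 30} = - 232 \sqrt{24 + 750} = - 232 \sqrt{774} = - 232 \cdot 3 \sqrt{86} = - 696 \sqrt{86}$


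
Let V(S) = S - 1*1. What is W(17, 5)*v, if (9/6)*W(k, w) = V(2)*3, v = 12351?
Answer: 24702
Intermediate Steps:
V(S) = -1 + S (V(S) = S - 1 = -1 + S)
W(k, w) = 2 (W(k, w) = 2*((-1 + 2)*3)/3 = 2*(1*3)/3 = (2/3)*3 = 2)
W(17, 5)*v = 2*12351 = 24702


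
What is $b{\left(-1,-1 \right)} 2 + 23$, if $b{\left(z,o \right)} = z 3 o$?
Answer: $29$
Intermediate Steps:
$b{\left(z,o \right)} = 3 o z$ ($b{\left(z,o \right)} = 3 z o = 3 o z$)
$b{\left(-1,-1 \right)} 2 + 23 = 3 \left(-1\right) \left(-1\right) 2 + 23 = 3 \cdot 2 + 23 = 6 + 23 = 29$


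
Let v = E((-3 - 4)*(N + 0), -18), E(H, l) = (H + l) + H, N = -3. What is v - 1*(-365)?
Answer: 389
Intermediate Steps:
E(H, l) = l + 2*H
v = 24 (v = -18 + 2*((-3 - 4)*(-3 + 0)) = -18 + 2*(-7*(-3)) = -18 + 2*21 = -18 + 42 = 24)
v - 1*(-365) = 24 - 1*(-365) = 24 + 365 = 389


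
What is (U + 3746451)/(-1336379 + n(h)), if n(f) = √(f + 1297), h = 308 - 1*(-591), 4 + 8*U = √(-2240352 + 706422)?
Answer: -770258118883/274755204530 - 1729131*√61/137377602265 - 1336379*I*√1533930/14287270635560 - 3*I*√93569730/7143635317780 ≈ -2.8035 - 0.00011585*I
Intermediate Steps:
U = -½ + I*√1533930/8 (U = -½ + √(-2240352 + 706422)/8 = -½ + √(-1533930)/8 = -½ + (I*√1533930)/8 = -½ + I*√1533930/8 ≈ -0.5 + 154.81*I)
h = 899 (h = 308 + 591 = 899)
n(f) = √(1297 + f)
(U + 3746451)/(-1336379 + n(h)) = ((-½ + I*√1533930/8) + 3746451)/(-1336379 + √(1297 + 899)) = (7492901/2 + I*√1533930/8)/(-1336379 + √2196) = (7492901/2 + I*√1533930/8)/(-1336379 + 6*√61)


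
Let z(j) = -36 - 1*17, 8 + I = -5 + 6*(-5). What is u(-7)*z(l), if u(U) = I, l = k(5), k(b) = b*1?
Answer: 2279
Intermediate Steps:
k(b) = b
l = 5
I = -43 (I = -8 + (-5 + 6*(-5)) = -8 + (-5 - 30) = -8 - 35 = -43)
z(j) = -53 (z(j) = -36 - 17 = -53)
u(U) = -43
u(-7)*z(l) = -43*(-53) = 2279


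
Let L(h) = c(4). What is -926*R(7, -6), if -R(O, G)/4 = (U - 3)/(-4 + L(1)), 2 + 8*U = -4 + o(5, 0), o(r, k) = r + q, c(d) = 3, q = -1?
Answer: 12038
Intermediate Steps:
L(h) = 3
o(r, k) = -1 + r (o(r, k) = r - 1 = -1 + r)
U = -¼ (U = -¼ + (-4 + (-1 + 5))/8 = -¼ + (-4 + 4)/8 = -¼ + (⅛)*0 = -¼ + 0 = -¼ ≈ -0.25000)
R(O, G) = -13 (R(O, G) = -4*(-¼ - 3)/(-4 + 3) = -(-13)/(-1) = -(-13)*(-1) = -4*13/4 = -13)
-926*R(7, -6) = -926*(-13) = 12038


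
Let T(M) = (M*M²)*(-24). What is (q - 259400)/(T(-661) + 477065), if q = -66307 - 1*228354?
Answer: -554061/6931791809 ≈ -7.9930e-5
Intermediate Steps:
q = -294661 (q = -66307 - 228354 = -294661)
T(M) = -24*M³ (T(M) = M³*(-24) = -24*M³)
(q - 259400)/(T(-661) + 477065) = (-294661 - 259400)/(-24*(-661)³ + 477065) = -554061/(-24*(-288804781) + 477065) = -554061/(6931314744 + 477065) = -554061/6931791809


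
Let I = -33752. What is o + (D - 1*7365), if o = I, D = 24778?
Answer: -16339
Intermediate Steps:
o = -33752
o + (D - 1*7365) = -33752 + (24778 - 1*7365) = -33752 + (24778 - 7365) = -33752 + 17413 = -16339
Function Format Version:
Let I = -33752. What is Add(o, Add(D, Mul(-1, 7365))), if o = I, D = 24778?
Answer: -16339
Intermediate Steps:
o = -33752
Add(o, Add(D, Mul(-1, 7365))) = Add(-33752, Add(24778, Mul(-1, 7365))) = Add(-33752, Add(24778, -7365)) = Add(-33752, 17413) = -16339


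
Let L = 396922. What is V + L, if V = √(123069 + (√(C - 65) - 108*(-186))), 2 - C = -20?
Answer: 396922 + √(143157 + I*√43) ≈ 3.973e+5 + 0.0086656*I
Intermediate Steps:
C = 22 (C = 2 - 1*(-20) = 2 + 20 = 22)
V = √(143157 + I*√43) (V = √(123069 + (√(22 - 65) - 108*(-186))) = √(123069 + (√(-43) + 20088)) = √(123069 + (I*√43 + 20088)) = √(123069 + (20088 + I*√43)) = √(143157 + I*√43) ≈ 378.36 + 0.0087*I)
V + L = √(143157 + I*√43) + 396922 = 396922 + √(143157 + I*√43)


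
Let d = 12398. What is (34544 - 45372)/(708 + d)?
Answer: -5414/6553 ≈ -0.82619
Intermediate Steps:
(34544 - 45372)/(708 + d) = (34544 - 45372)/(708 + 12398) = -10828/13106 = -10828*1/13106 = -5414/6553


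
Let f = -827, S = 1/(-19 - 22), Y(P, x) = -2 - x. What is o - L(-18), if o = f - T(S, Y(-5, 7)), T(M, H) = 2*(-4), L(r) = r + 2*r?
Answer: -765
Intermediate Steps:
S = -1/41 (S = 1/(-41) = -1/41 ≈ -0.024390)
L(r) = 3*r
T(M, H) = -8
o = -819 (o = -827 - 1*(-8) = -827 + 8 = -819)
o - L(-18) = -819 - 3*(-18) = -819 - 1*(-54) = -819 + 54 = -765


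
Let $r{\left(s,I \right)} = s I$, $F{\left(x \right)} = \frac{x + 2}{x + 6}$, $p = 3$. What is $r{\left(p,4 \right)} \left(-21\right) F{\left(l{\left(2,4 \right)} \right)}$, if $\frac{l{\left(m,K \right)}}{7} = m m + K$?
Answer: $- \frac{7308}{31} \approx -235.74$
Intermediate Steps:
$l{\left(m,K \right)} = 7 K + 7 m^{2}$ ($l{\left(m,K \right)} = 7 \left(m m + K\right) = 7 \left(m^{2} + K\right) = 7 \left(K + m^{2}\right) = 7 K + 7 m^{2}$)
$F{\left(x \right)} = \frac{2 + x}{6 + x}$
$r{\left(s,I \right)} = I s$
$r{\left(p,4 \right)} \left(-21\right) F{\left(l{\left(2,4 \right)} \right)} = 4 \cdot 3 \left(-21\right) \frac{2 + \left(7 \cdot 4 + 7 \cdot 2^{2}\right)}{6 + \left(7 \cdot 4 + 7 \cdot 2^{2}\right)} = 12 \left(-21\right) \frac{2 + \left(28 + 7 \cdot 4\right)}{6 + \left(28 + 7 \cdot 4\right)} = - 252 \frac{2 + \left(28 + 28\right)}{6 + \left(28 + 28\right)} = - 252 \frac{2 + 56}{6 + 56} = - 252 \cdot \frac{1}{62} \cdot 58 = \left(-252\right) \frac{29}{31} = - \frac{7308}{31}$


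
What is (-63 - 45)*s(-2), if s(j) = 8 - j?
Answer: -1080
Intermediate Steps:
(-63 - 45)*s(-2) = (-63 - 45)*(8 - 1*(-2)) = -108*(8 + 2) = -108*10 = -1080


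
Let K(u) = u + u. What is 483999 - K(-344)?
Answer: 484687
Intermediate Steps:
K(u) = 2*u
483999 - K(-344) = 483999 - 2*(-344) = 483999 - 1*(-688) = 483999 + 688 = 484687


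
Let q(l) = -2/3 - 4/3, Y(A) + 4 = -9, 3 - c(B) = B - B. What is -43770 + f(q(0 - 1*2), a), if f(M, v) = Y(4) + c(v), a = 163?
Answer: -43780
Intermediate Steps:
c(B) = 3 (c(B) = 3 - (B - B) = 3 - 1*0 = 3 + 0 = 3)
Y(A) = -13 (Y(A) = -4 - 9 = -13)
q(l) = -2 (q(l) = -2*⅓ - 4*⅓ = -⅔ - 4/3 = -2)
f(M, v) = -10 (f(M, v) = -13 + 3 = -10)
-43770 + f(q(0 - 1*2), a) = -43770 - 10 = -43780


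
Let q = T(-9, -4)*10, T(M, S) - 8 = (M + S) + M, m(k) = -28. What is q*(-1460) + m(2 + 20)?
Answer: 204372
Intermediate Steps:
T(M, S) = 8 + S + 2*M (T(M, S) = 8 + ((M + S) + M) = 8 + (S + 2*M) = 8 + S + 2*M)
q = -140 (q = (8 - 4 + 2*(-9))*10 = (8 - 4 - 18)*10 = -14*10 = -140)
q*(-1460) + m(2 + 20) = -140*(-1460) - 28 = 204400 - 28 = 204372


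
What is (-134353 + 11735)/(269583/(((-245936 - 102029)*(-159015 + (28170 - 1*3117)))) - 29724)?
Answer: 1905242053409980/461852377175779 ≈ 4.1252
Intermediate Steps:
(-134353 + 11735)/(269583/(((-245936 - 102029)*(-159015 + (28170 - 1*3117)))) - 29724) = -122618/(269583/((-347965*(-159015 + (28170 - 3117)))) - 29724) = -122618/(269583/((-347965*(-159015 + 25053))) - 29724) = -122618/(269583/((-347965*(-133962))) - 29724) = -122618/(269583/46614087330 - 29724) = -122618/(269583*(1/46614087330) - 29724) = -122618/(89861/15538029110 - 29724) = -122618/(-461852377175779/15538029110) = -122618*(-15538029110/461852377175779) = 1905242053409980/461852377175779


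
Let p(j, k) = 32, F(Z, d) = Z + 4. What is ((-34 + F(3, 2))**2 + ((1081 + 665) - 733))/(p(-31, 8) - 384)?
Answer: -871/176 ≈ -4.9489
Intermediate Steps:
F(Z, d) = 4 + Z
((-34 + F(3, 2))**2 + ((1081 + 665) - 733))/(p(-31, 8) - 384) = ((-34 + (4 + 3))**2 + ((1081 + 665) - 733))/(32 - 384) = ((-34 + 7)**2 + (1746 - 733))/(-352) = ((-27)**2 + 1013)*(-1/352) = (729 + 1013)*(-1/352) = 1742*(-1/352) = -871/176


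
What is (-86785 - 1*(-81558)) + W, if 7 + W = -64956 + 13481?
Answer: -56709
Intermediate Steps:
W = -51482 (W = -7 + (-64956 + 13481) = -7 - 51475 = -51482)
(-86785 - 1*(-81558)) + W = (-86785 - 1*(-81558)) - 51482 = (-86785 + 81558) - 51482 = -5227 - 51482 = -56709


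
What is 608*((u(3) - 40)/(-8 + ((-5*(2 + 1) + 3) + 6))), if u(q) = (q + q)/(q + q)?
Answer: 11856/7 ≈ 1693.7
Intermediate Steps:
u(q) = 1 (u(q) = (2*q)/((2*q)) = (2*q)*(1/(2*q)) = 1)
608*((u(3) - 40)/(-8 + ((-5*(2 + 1) + 3) + 6))) = 608*((1 - 40)/(-8 + ((-5*(2 + 1) + 3) + 6))) = 608*(-39/(-8 + ((-5*3 + 3) + 6))) = 608*(-39/(-8 + ((-15 + 3) + 6))) = 608*(-39/(-8 + (-12 + 6))) = 608*(-39/(-8 - 6)) = 608*(-39/(-14)) = 608*(-39*(-1/14)) = 608*(39/14) = 11856/7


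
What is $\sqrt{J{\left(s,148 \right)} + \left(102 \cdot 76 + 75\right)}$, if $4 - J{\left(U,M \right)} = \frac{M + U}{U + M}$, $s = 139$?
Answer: $3 \sqrt{870} \approx 88.487$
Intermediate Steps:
$J{\left(U,M \right)} = 3$ ($J{\left(U,M \right)} = 4 - \frac{M + U}{U + M} = 4 - \frac{M + U}{M + U} = 4 - 1 = 3$)
$\sqrt{J{\left(s,148 \right)} + \left(102 \cdot 76 + 75\right)} = \sqrt{3 + \left(102 \cdot 76 + 75\right)} = \sqrt{3 + \left(7752 + 75\right)} = \sqrt{3 + 7827} = \sqrt{7830} = 3 \sqrt{870}$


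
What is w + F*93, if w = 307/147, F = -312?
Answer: -4265045/147 ≈ -29014.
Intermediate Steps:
w = 307/147 (w = 307*(1/147) = 307/147 ≈ 2.0884)
w + F*93 = 307/147 - 312*93 = 307/147 - 29016 = -4265045/147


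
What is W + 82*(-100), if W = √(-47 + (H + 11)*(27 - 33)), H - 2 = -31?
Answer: -8200 + √61 ≈ -8192.2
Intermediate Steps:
H = -29 (H = 2 - 31 = -29)
W = √61 (W = √(-47 + (-29 + 11)*(27 - 33)) = √(-47 - 18*(-6)) = √(-47 + 108) = √61 ≈ 7.8102)
W + 82*(-100) = √61 + 82*(-100) = √61 - 8200 = -8200 + √61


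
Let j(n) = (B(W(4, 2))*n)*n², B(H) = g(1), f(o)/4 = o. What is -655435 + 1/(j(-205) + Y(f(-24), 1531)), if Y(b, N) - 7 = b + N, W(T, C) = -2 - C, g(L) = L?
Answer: -5645709317106/8613683 ≈ -6.5544e+5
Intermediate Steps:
f(o) = 4*o
B(H) = 1
Y(b, N) = 7 + N + b (Y(b, N) = 7 + (b + N) = 7 + (N + b) = 7 + N + b)
j(n) = n³ (j(n) = (1*n)*n² = n*n² = n³)
-655435 + 1/(j(-205) + Y(f(-24), 1531)) = -655435 + 1/((-205)³ + (7 + 1531 + 4*(-24))) = -655435 + 1/(-8615125 + (7 + 1531 - 96)) = -655435 + 1/(-8615125 + 1442) = -655435 + 1/(-8613683) = -655435 - 1/8613683 = -5645709317106/8613683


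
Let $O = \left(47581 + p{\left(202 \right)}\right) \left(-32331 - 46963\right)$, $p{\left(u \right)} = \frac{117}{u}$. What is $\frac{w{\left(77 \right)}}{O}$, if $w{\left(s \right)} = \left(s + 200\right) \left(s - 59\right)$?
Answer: $- \frac{503586}{381066307913} \approx -1.3215 \cdot 10^{-6}$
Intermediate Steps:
$w{\left(s \right)} = \left(-59 + s\right) \left(200 + s\right)$ ($w{\left(s \right)} = \left(200 + s\right) \left(-59 + s\right) = \left(-59 + s\right) \left(200 + s\right)$)
$O = - \frac{381066307913}{101}$ ($O = \left(47581 + \frac{117}{202}\right) \left(-32331 - 46963\right) = \left(47581 + 117 \cdot \frac{1}{202}\right) \left(-79294\right) = \left(47581 + \frac{117}{202}\right) \left(-79294\right) = \frac{9611479}{202} \left(-79294\right) = - \frac{381066307913}{101} \approx -3.7729 \cdot 10^{9}$)
$\frac{w{\left(77 \right)}}{O} = \frac{-11800 + 77^{2} + 141 \cdot 77}{- \frac{381066307913}{101}} = \left(-11800 + 5929 + 10857\right) \left(- \frac{101}{381066307913}\right) = 4986 \left(- \frac{101}{381066307913}\right) = - \frac{503586}{381066307913}$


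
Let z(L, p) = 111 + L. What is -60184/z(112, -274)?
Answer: -60184/223 ≈ -269.88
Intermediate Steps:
-60184/z(112, -274) = -60184/(111 + 112) = -60184/223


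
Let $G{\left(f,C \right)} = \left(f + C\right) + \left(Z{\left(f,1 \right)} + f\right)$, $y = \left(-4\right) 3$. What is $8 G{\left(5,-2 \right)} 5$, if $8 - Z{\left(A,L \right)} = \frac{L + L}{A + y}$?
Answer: $\frac{4560}{7} \approx 651.43$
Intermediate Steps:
$y = -12$
$Z{\left(A,L \right)} = 8 - \frac{2 L}{-12 + A}$ ($Z{\left(A,L \right)} = 8 - \frac{L + L}{A - 12} = 8 - \frac{2 L}{-12 + A}$)
$G{\left(f,C \right)} = C + 2 f + \frac{2 \left(-49 + 4 f\right)}{-12 + f}$ ($G{\left(f,C \right)} = \left(f + C\right) + \left(\frac{2 \left(-48 - 1 + 4 f\right)}{-12 + f} + f\right) = \left(C + f\right) + \left(\frac{2 \left(-48 - 1 + 4 f\right)}{-12 + f} + f\right) = \left(C + f\right) + \left(\frac{2 \left(-49 + 4 f\right)}{-12 + f} + f\right) = \left(C + f\right) + \left(f + \frac{2 \left(-49 + 4 f\right)}{-12 + f}\right) = C + 2 f + \frac{2 \left(-49 + 4 f\right)}{-12 + f}$)
$8 G{\left(5,-2 \right)} 5 = 8 \frac{-98 + 8 \cdot 5 + \left(-12 + 5\right) \left(-2 + 2 \cdot 5\right)}{-12 + 5} \cdot 5 = 8 \frac{-98 + 40 - 7 \left(-2 + 10\right)}{-7} \cdot 5 = 8 \left(- \frac{-98 + 40 - 56}{7}\right) 5 = 8 \left(\left(- \frac{1}{7}\right) \left(-114\right)\right) 5 = 8 \cdot \frac{114}{7} \cdot 5 = \frac{912}{7} \cdot 5 = \frac{4560}{7}$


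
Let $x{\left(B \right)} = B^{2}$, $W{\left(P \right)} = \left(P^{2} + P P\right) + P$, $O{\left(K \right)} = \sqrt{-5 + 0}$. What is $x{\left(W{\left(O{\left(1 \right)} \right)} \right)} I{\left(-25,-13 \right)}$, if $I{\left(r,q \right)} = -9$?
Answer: $-855 + 180 i \sqrt{5} \approx -855.0 + 402.49 i$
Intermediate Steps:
$O{\left(K \right)} = i \sqrt{5}$ ($O{\left(K \right)} = \sqrt{-5} = i \sqrt{5}$)
$W{\left(P \right)} = P + 2 P^{2}$ ($W{\left(P \right)} = \left(P^{2} + P^{2}\right) + P = 2 P^{2} + P = P + 2 P^{2}$)
$x{\left(W{\left(O{\left(1 \right)} \right)} \right)} I{\left(-25,-13 \right)} = \left(i \sqrt{5} \left(1 + 2 i \sqrt{5}\right)\right)^{2} \left(-9\right) = - 5 \left(1 + 2 i \sqrt{5}\right)^{2} \left(-9\right) = 45 \left(1 + 2 i \sqrt{5}\right)^{2}$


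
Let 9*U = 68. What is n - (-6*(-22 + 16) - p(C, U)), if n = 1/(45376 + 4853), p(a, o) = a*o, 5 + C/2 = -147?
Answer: -117178675/50229 ≈ -2332.9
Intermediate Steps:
C = -304 (C = -10 + 2*(-147) = -10 - 294 = -304)
U = 68/9 (U = (1/9)*68 = 68/9 ≈ 7.5556)
n = 1/50229 ≈ 1.9909e-5
n - (-6*(-22 + 16) - p(C, U)) = 1/50229 - (-6*(-22 + 16) - (-304)*68/9) = 1/50229 - (-6*(-6) - 1*(-20672/9)) = 1/50229 - (36 + 20672/9) = 1/50229 - 1*20996/9 = 1/50229 - 20996/9 = -117178675/50229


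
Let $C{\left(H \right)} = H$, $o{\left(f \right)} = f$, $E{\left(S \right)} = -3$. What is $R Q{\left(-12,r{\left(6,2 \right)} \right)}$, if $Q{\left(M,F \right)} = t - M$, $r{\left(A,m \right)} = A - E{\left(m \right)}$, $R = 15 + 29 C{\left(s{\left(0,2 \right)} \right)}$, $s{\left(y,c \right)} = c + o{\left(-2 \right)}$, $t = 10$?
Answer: $330$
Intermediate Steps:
$s{\left(y,c \right)} = -2 + c$ ($s{\left(y,c \right)} = c - 2 = -2 + c$)
$R = 15$ ($R = 15 + 29 \left(-2 + 2\right) = 15 + 29 \cdot 0 = 15 + 0 = 15$)
$r{\left(A,m \right)} = 3 + A$ ($r{\left(A,m \right)} = A - -3 = A + 3 = 3 + A$)
$Q{\left(M,F \right)} = 10 - M$
$R Q{\left(-12,r{\left(6,2 \right)} \right)} = 15 \left(10 - -12\right) = 15 \left(10 + 12\right) = 15 \cdot 22 = 330$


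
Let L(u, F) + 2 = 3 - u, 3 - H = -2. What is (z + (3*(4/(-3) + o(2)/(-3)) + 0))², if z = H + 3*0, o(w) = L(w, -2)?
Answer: 4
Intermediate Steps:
H = 5 (H = 3 - 1*(-2) = 3 + 2 = 5)
L(u, F) = 1 - u (L(u, F) = -2 + (3 - u) = 1 - u)
o(w) = 1 - w
z = 5 (z = 5 + 3*0 = 5 + 0 = 5)
(z + (3*(4/(-3) + o(2)/(-3)) + 0))² = (5 + (3*(4/(-3) + (1 - 1*2)/(-3)) + 0))² = (5 + (3*(4*(-⅓) + (1 - 2)*(-⅓)) + 0))² = (5 + (3*(-4/3 - 1*(-⅓)) + 0))² = (5 + (3*(-4/3 + ⅓) + 0))² = (5 + (3*(-1) + 0))² = (5 + (-3 + 0))² = (5 - 3)² = 2² = 4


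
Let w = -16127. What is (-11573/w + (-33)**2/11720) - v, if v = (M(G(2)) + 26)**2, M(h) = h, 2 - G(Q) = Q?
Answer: -127616507577/189008440 ≈ -675.19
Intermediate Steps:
G(Q) = 2 - Q
v = 676 (v = ((2 - 1*2) + 26)**2 = ((2 - 2) + 26)**2 = (0 + 26)**2 = 26**2 = 676)
(-11573/w + (-33)**2/11720) - v = (-11573/(-16127) + (-33)**2/11720) - 1*676 = (-11573*(-1/16127) + 1089*(1/11720)) - 676 = (11573/16127 + 1089/11720) - 676 = 153197863/189008440 - 676 = -127616507577/189008440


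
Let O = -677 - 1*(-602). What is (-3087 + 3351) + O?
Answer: 189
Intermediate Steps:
O = -75 (O = -677 + 602 = -75)
(-3087 + 3351) + O = (-3087 + 3351) - 75 = 264 - 75 = 189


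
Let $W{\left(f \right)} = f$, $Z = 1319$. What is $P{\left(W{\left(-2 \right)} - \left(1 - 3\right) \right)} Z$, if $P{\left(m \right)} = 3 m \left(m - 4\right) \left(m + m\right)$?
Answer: $0$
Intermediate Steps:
$P{\left(m \right)} = 6 m^{2} \left(-4 + m\right)$ ($P{\left(m \right)} = 3 m \left(-4 + m\right) 2 m = 3 m 2 m \left(-4 + m\right) = 6 m^{2} \left(-4 + m\right)$)
$P{\left(W{\left(-2 \right)} - \left(1 - 3\right) \right)} Z = 6 \left(-2 - \left(1 - 3\right)\right)^{2} \left(-4 - \left(3 - 3\right)\right) 1319 = 6 \left(-2 - \left(1 - 3\right)\right)^{2} \left(-4 - 0\right) 1319 = 6 \left(-2 - -2\right)^{2} \left(-4 - 0\right) 1319 = 6 \left(-2 + 2\right)^{2} \left(-4 + \left(-2 + 2\right)\right) 1319 = 6 \cdot 0^{2} \left(-4 + 0\right) 1319 = 6 \cdot 0 \left(-4\right) 1319 = 0 \cdot 1319 = 0$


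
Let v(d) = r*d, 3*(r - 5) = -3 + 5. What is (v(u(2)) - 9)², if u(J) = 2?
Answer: 49/9 ≈ 5.4444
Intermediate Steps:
r = 17/3 (r = 5 + (-3 + 5)/3 = 5 + (⅓)*2 = 5 + ⅔ = 17/3 ≈ 5.6667)
v(d) = 17*d/3
(v(u(2)) - 9)² = ((17/3)*2 - 9)² = (34/3 - 9)² = (7/3)² = 49/9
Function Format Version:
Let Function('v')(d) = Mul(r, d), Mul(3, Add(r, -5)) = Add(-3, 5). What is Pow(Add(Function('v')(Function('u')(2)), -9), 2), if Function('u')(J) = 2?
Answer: Rational(49, 9) ≈ 5.4444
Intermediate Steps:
r = Rational(17, 3) (r = Add(5, Mul(Rational(1, 3), Add(-3, 5))) = Add(5, Mul(Rational(1, 3), 2)) = Add(5, Rational(2, 3)) = Rational(17, 3) ≈ 5.6667)
Function('v')(d) = Mul(Rational(17, 3), d)
Pow(Add(Function('v')(Function('u')(2)), -9), 2) = Pow(Add(Mul(Rational(17, 3), 2), -9), 2) = Pow(Add(Rational(34, 3), -9), 2) = Pow(Rational(7, 3), 2) = Rational(49, 9)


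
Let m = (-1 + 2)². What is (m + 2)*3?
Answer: 9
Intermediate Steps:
m = 1 (m = 1² = 1)
(m + 2)*3 = (1 + 2)*3 = 3*3 = 9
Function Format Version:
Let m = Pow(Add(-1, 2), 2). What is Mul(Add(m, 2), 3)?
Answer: 9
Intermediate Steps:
m = 1 (m = Pow(1, 2) = 1)
Mul(Add(m, 2), 3) = Mul(Add(1, 2), 3) = Mul(3, 3) = 9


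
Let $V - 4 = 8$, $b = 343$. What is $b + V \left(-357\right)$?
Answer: $-3941$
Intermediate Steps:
$V = 12$ ($V = 4 + 8 = 12$)
$b + V \left(-357\right) = 343 + 12 \left(-357\right) = 343 - 4284 = -3941$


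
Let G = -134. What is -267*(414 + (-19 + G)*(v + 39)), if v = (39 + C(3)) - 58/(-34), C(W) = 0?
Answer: 3145527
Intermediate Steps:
v = 692/17 (v = (39 + 0) - 58/(-34) = 39 - 58*(-1/34) = 39 + 29/17 = 692/17 ≈ 40.706)
-267*(414 + (-19 + G)*(v + 39)) = -267*(414 + (-19 - 134)*(692/17 + 39)) = -267*(414 - 153*1355/17) = -267*(414 - 12195) = -267*(-11781) = 3145527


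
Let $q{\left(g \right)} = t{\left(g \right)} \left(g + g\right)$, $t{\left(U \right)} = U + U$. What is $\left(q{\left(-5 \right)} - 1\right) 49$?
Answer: $4851$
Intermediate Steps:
$t{\left(U \right)} = 2 U$
$q{\left(g \right)} = 4 g^{2}$ ($q{\left(g \right)} = 2 g \left(g + g\right) = 2 g 2 g = 4 g^{2}$)
$\left(q{\left(-5 \right)} - 1\right) 49 = \left(4 \left(-5\right)^{2} - 1\right) 49 = \left(4 \cdot 25 + \left(-17 + 16\right)\right) 49 = \left(100 - 1\right) 49 = 99 \cdot 49 = 4851$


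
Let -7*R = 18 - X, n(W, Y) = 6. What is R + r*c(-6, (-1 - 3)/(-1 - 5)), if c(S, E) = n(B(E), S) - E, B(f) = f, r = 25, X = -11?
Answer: 2713/21 ≈ 129.19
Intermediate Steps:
R = -29/7 (R = -(18 - 1*(-11))/7 = -(18 + 11)/7 = -⅐*29 = -29/7 ≈ -4.1429)
c(S, E) = 6 - E
R + r*c(-6, (-1 - 3)/(-1 - 5)) = -29/7 + 25*(6 - (-1 - 3)/(-1 - 5)) = -29/7 + 25*(6 - (-4)/(-6)) = -29/7 + 25*(6 - (-4)*(-1)/6) = -29/7 + 25*(6 - 1*⅔) = -29/7 + 25*(6 - ⅔) = -29/7 + 25*(16/3) = -29/7 + 400/3 = 2713/21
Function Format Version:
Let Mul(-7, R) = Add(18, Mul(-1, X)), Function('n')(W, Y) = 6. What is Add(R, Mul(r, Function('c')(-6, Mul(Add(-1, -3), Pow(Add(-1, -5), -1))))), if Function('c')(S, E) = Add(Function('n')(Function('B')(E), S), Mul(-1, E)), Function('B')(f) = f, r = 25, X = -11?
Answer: Rational(2713, 21) ≈ 129.19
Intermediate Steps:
R = Rational(-29, 7) (R = Mul(Rational(-1, 7), Add(18, Mul(-1, -11))) = Mul(Rational(-1, 7), Add(18, 11)) = Mul(Rational(-1, 7), 29) = Rational(-29, 7) ≈ -4.1429)
Function('c')(S, E) = Add(6, Mul(-1, E))
Add(R, Mul(r, Function('c')(-6, Mul(Add(-1, -3), Pow(Add(-1, -5), -1))))) = Add(Rational(-29, 7), Mul(25, Add(6, Mul(-1, Mul(Add(-1, -3), Pow(Add(-1, -5), -1)))))) = Add(Rational(-29, 7), Mul(25, Add(6, Mul(-1, Mul(-4, Pow(-6, -1)))))) = Add(Rational(-29, 7), Mul(25, Add(6, Mul(-1, Mul(-4, Rational(-1, 6)))))) = Add(Rational(-29, 7), Mul(25, Add(6, Mul(-1, Rational(2, 3))))) = Add(Rational(-29, 7), Mul(25, Add(6, Rational(-2, 3)))) = Add(Rational(-29, 7), Mul(25, Rational(16, 3))) = Add(Rational(-29, 7), Rational(400, 3)) = Rational(2713, 21)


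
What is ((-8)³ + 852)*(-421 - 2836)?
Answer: -1107380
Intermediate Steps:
((-8)³ + 852)*(-421 - 2836) = (-512 + 852)*(-3257) = 340*(-3257) = -1107380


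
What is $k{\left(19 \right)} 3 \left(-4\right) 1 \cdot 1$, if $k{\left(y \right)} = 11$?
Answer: $-132$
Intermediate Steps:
$k{\left(19 \right)} 3 \left(-4\right) 1 \cdot 1 = 11 \cdot 3 \left(-4\right) 1 \cdot 1 = 11 \cdot 3 \left(\left(-4\right) 1\right) = 11 \cdot 3 \left(-4\right) = 11 \left(-12\right) = -132$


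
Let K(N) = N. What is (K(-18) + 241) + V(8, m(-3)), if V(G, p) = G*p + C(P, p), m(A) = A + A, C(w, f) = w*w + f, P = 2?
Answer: 173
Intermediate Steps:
C(w, f) = f + w**2 (C(w, f) = w**2 + f = f + w**2)
m(A) = 2*A
V(G, p) = 4 + p + G*p (V(G, p) = G*p + (p + 2**2) = G*p + (p + 4) = G*p + (4 + p) = 4 + p + G*p)
(K(-18) + 241) + V(8, m(-3)) = (-18 + 241) + (4 + 2*(-3) + 8*(2*(-3))) = 223 + (4 - 6 + 8*(-6)) = 223 + (4 - 6 - 48) = 223 - 50 = 173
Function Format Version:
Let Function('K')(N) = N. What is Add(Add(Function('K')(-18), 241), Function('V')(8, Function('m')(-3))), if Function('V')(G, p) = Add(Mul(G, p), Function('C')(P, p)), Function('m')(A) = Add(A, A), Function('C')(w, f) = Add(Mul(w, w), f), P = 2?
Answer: 173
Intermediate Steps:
Function('C')(w, f) = Add(f, Pow(w, 2)) (Function('C')(w, f) = Add(Pow(w, 2), f) = Add(f, Pow(w, 2)))
Function('m')(A) = Mul(2, A)
Function('V')(G, p) = Add(4, p, Mul(G, p)) (Function('V')(G, p) = Add(Mul(G, p), Add(p, Pow(2, 2))) = Add(Mul(G, p), Add(p, 4)) = Add(Mul(G, p), Add(4, p)) = Add(4, p, Mul(G, p)))
Add(Add(Function('K')(-18), 241), Function('V')(8, Function('m')(-3))) = Add(Add(-18, 241), Add(4, Mul(2, -3), Mul(8, Mul(2, -3)))) = Add(223, Add(4, -6, Mul(8, -6))) = Add(223, Add(4, -6, -48)) = Add(223, -50) = 173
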